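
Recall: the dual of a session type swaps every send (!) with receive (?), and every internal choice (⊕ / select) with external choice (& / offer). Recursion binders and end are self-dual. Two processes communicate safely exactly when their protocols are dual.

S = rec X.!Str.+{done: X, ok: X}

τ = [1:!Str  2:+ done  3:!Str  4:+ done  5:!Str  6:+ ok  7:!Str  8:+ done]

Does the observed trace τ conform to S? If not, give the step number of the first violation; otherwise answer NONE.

NONE

step 1: !Str  ok  cont: +{done: rec X.…, ok: rec X.…}
step 2: + done  ok  cont: rec X.…
step 3: !Str  ok  cont: +{done: rec X.…, ok: rec X.…}
step 4: + done  ok  cont: rec X.…
step 5: !Str  ok  cont: +{done: rec X.…, ok: rec X.…}
step 6: + ok  ok  cont: rec X.…
step 7: !Str  ok  cont: +{done: rec X.…, ok: rec X.…}
step 8: + done  ok  cont: rec X.…
τ conforms to S (length 8)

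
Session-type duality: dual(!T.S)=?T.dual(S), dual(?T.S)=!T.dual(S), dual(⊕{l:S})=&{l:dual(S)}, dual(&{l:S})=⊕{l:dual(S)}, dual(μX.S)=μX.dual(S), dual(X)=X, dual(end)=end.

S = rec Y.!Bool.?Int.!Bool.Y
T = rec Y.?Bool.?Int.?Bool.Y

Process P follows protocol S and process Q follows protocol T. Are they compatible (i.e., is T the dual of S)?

NO

rec Y ‖ rec Y  match (binder kept)
  !Bool ‖ ?Bool  match
    ?Int ‖ ?Int  ✗ same direction on both sides — not dual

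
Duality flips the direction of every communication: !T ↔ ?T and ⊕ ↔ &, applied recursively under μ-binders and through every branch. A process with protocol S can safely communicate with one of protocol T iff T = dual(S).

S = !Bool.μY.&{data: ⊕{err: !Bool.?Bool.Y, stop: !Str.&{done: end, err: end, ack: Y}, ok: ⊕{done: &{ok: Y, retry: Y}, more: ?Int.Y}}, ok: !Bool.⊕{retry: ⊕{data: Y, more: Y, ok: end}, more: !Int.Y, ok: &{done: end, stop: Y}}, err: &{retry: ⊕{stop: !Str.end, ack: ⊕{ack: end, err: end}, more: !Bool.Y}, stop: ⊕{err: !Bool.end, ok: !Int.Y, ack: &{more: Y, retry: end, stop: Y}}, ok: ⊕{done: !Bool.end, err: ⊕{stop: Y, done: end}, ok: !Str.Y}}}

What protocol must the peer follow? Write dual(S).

!Bool → ?Bool
  μY → μY  (rec unchanged)
    &{data,ok,err} → ⊕{data,ok,err}  (offer→select)
      case data:
        ⊕{err,stop,ok} → &{err,stop,ok}  (internal→external)
          case err:
            !Bool → ?Bool
              ?Bool → !Bool
                Y ↦ Y
          case stop:
            !Str → ?Str
              &{done,err,ack} → ⊕{done,err,ack}  (offer→select)
                case done:
                  end ↦ end
                case err:
                  end ↦ end
                case ack:
                  Y ↦ Y
          case ok:
            ⊕{done,more} → &{done,more}  (internal→external)
              case done:
                &{ok,retry} → ⊕{ok,retry}  (offer→select)
                  case ok:
                    Y ↦ Y
                  case retry:
                    Y ↦ Y
              case more:
                ?Int → !Int
                  Y ↦ Y
      case ok:
        !Bool → ?Bool
          ⊕{retry,more,ok} → &{retry,more,ok}  (internal→external)
            case retry:
              ⊕{data,more,ok} → &{data,more,ok}  (internal→external)
                case data:
                  Y ↦ Y
                case more:
                  Y ↦ Y
                case ok:
                  end ↦ end
            case more:
              !Int → ?Int
                Y ↦ Y
            case ok:
              &{done,stop} → ⊕{done,stop}  (offer→select)
                case done:
                  end ↦ end
                case stop:
                  Y ↦ Y
      case err:
        &{retry,stop,ok} → ⊕{retry,stop,ok}  (offer→select)
          case retry:
            ⊕{stop,ack,more} → &{stop,ack,more}  (internal→external)
              case stop:
                !Str → ?Str
                  end ↦ end
              case ack:
                ⊕{ack,err} → &{ack,err}  (internal→external)
                  case ack:
                    end ↦ end
                  case err:
                    end ↦ end
              case more:
                !Bool → ?Bool
                  Y ↦ Y
          case stop:
            ⊕{err,ok,ack} → &{err,ok,ack}  (internal→external)
              case err:
                !Bool → ?Bool
                  end ↦ end
              case ok:
                !Int → ?Int
                  Y ↦ Y
              case ack:
                &{more,retry,stop} → ⊕{more,retry,stop}  (offer→select)
                  case more:
                    Y ↦ Y
                  case retry:
                    end ↦ end
                  case stop:
                    Y ↦ Y
          case ok:
            ⊕{done,err,ok} → &{done,err,ok}  (internal→external)
              case done:
                !Bool → ?Bool
                  end ↦ end
              case err:
                ⊕{stop,done} → &{stop,done}  (internal→external)
                  case stop:
                    Y ↦ Y
                  case done:
                    end ↦ end
              case ok:
                !Str → ?Str
                  Y ↦ Y

?Bool.μY.⊕{data: &{err: ?Bool.!Bool.Y, stop: ?Str.⊕{done: end, err: end, ack: Y}, ok: &{done: ⊕{ok: Y, retry: Y}, more: !Int.Y}}, ok: ?Bool.&{retry: &{data: Y, more: Y, ok: end}, more: ?Int.Y, ok: ⊕{done: end, stop: Y}}, err: ⊕{retry: &{stop: ?Str.end, ack: &{ack: end, err: end}, more: ?Bool.Y}, stop: &{err: ?Bool.end, ok: ?Int.Y, ack: ⊕{more: Y, retry: end, stop: Y}}, ok: &{done: ?Bool.end, err: &{stop: Y, done: end}, ok: ?Str.Y}}}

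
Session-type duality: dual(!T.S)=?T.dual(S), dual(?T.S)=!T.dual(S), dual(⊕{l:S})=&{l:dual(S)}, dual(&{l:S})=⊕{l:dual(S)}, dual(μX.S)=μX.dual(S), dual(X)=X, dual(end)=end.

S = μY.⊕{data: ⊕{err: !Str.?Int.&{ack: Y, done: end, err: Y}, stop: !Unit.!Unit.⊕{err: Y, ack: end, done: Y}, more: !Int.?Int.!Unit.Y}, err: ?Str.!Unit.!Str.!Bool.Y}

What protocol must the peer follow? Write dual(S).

μY = μY  (rec unchanged)
  ⊕{data,err} = &{data,err}  (internal→external)
    [data]
      ⊕{err,stop,more} = &{err,stop,more}  (internal→external)
        [err]
          !Str = ?Str
            ?Int = !Int
              &{ack,done,err} = ⊕{ack,done,err}  (&→⊕)
                [ack]
                  Y ↦ Y
                [done]
                  end ↦ end
                [err]
                  Y ↦ Y
        [stop]
          !Unit = ?Unit
            !Unit = ?Unit
              ⊕{err,ack,done} = &{err,ack,done}  (internal→external)
                [err]
                  Y ↦ Y
                [ack]
                  end ↦ end
                [done]
                  Y ↦ Y
        [more]
          !Int = ?Int
            ?Int = !Int
              !Unit = ?Unit
                Y ↦ Y
    [err]
      ?Str = !Str
        !Unit = ?Unit
          !Str = ?Str
            !Bool = ?Bool
              Y ↦ Y

μY.&{data: &{err: ?Str.!Int.⊕{ack: Y, done: end, err: Y}, stop: ?Unit.?Unit.&{err: Y, ack: end, done: Y}, more: ?Int.!Int.?Unit.Y}, err: !Str.?Unit.?Str.?Bool.Y}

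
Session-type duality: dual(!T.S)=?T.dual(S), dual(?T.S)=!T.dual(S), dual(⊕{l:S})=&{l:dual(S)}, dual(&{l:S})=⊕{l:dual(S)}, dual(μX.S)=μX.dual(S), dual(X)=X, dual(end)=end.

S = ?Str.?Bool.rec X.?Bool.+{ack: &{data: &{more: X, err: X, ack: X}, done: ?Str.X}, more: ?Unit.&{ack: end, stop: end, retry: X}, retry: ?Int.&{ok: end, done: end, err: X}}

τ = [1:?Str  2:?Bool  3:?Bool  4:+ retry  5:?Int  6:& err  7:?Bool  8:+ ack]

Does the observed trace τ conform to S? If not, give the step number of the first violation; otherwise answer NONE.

NONE

step 1: ?Str  match  state: ?Bool.rec X.…
step 2: ?Bool  match  state: rec X.…
step 3: ?Bool  match  state: +{ack: &{data: &{more: rec X.…, err: rec X.…, ack: rec X.…}, done: ?Str.rec X.…}, more: ?Unit.&{ack: end, stop: end, retry: rec X.…}, retry: ?Int.&{ok: end, done: end, err: rec X.…}}
step 4: + retry  match  state: ?Int.&{ok: end, done: end, err: rec X.…}
step 5: ?Int  match  state: &{ok: end, done: end, err: rec X.…}
step 6: & err  match  state: rec X.…
step 7: ?Bool  match  state: +{ack: &{data: &{more: rec X.…, err: rec X.…, ack: rec X.…}, done: ?Str.rec X.…}, more: ?Unit.&{ack: end, stop: end, retry: rec X.…}, retry: ?Int.&{ok: end, done: end, err: rec X.…}}
step 8: + ack  match  state: &{data: &{more: rec X.…, err: rec X.…, ack: rec X.…}, done: ?Str.rec X.…}
trace exhausted — no violation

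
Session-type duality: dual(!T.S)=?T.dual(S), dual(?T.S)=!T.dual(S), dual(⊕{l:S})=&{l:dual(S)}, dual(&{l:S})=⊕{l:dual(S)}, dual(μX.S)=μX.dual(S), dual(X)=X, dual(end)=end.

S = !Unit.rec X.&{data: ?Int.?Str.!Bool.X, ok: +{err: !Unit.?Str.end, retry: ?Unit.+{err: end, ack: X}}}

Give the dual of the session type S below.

!Unit ↦ ?Unit
  rec X ↦ rec X  (binder kept)
    &{data,ok} ↦ +{data,ok}  (external→internal)
      [data]
        ?Int ↦ !Int
          ?Str ↦ !Str
            !Bool ↦ ?Bool
              X ↦ X
      [ok]
        +{err,retry} ↦ &{err,retry}  (select→offer)
          [err]
            !Unit ↦ ?Unit
              ?Str ↦ !Str
                end ↦ end
          [retry]
            ?Unit ↦ !Unit
              +{err,ack} ↦ &{err,ack}  (select→offer)
                [err]
                  end ↦ end
                [ack]
                  X ↦ X

?Unit.rec X.+{data: !Int.!Str.?Bool.X, ok: &{err: ?Unit.!Str.end, retry: !Unit.&{err: end, ack: X}}}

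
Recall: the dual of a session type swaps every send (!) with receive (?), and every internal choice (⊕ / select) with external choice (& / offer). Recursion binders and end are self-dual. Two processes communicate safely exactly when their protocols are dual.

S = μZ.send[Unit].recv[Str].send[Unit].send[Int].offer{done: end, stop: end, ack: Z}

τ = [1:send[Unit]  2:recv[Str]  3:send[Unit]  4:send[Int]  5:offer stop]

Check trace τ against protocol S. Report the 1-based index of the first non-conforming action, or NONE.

[1] send[Unit]  match  now at recv[Str].send[Unit].send[Int].offer{done: end, stop: end, ack: μZ.…}
[2] recv[Str]  match  now at send[Unit].send[Int].offer{done: end, stop: end, ack: μZ.…}
[3] send[Unit]  match  now at send[Int].offer{done: end, stop: end, ack: μZ.…}
[4] send[Int]  match  now at offer{done: end, stop: end, ack: μZ.…}
[5] offer stop  match  now at end
all 5 steps conform

NONE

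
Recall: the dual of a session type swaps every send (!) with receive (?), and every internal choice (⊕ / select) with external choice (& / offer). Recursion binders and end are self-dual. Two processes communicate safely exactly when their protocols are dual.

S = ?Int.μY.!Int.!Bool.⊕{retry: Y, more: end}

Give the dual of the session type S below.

?Int ↦ !Int
  μY ↦ μY  (μ self-dual)
    !Int ↦ ?Int
      !Bool ↦ ?Bool
        ⊕{retry,more} ↦ &{retry,more}  (select→offer)
          [retry]
            Y self-dual
          [more]
            end self-dual

!Int.μY.?Int.?Bool.&{retry: Y, more: end}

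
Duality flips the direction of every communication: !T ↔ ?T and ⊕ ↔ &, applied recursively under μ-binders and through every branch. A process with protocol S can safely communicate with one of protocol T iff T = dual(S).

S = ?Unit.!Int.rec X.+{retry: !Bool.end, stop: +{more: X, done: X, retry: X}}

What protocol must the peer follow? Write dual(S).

!Unit.?Int.rec X.&{retry: ?Bool.end, stop: &{more: X, done: X, retry: X}}

?Unit ↦ !Unit
  !Int ↦ ?Int
    rec X ↦ rec X  (rec unchanged)
      +{retry,stop} ↦ &{retry,stop}  (⊕→&)
        [retry]
          !Bool ↦ ?Bool
            dual(end) = end
        [stop]
          +{more,done,retry} ↦ &{more,done,retry}  (⊕→&)
            [more]
              dual(X) = X
            [done]
              dual(X) = X
            [retry]
              dual(X) = X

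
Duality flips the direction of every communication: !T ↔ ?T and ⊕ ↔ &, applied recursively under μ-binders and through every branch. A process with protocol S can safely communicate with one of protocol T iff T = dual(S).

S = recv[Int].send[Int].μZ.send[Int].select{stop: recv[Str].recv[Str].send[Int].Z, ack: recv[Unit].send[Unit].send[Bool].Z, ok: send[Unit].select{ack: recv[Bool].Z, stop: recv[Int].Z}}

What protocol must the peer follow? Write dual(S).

send[Int].recv[Int].μZ.recv[Int].offer{stop: send[Str].send[Str].recv[Int].Z, ack: send[Unit].recv[Unit].recv[Bool].Z, ok: recv[Unit].offer{ack: send[Bool].Z, stop: send[Int].Z}}

recv[Int] = send[Int]
  send[Int] = recv[Int]
    μZ = μZ  (rec unchanged)
      send[Int] = recv[Int]
        select{stop,ack,ok} = offer{stop,ack,ok}  (⊕→&)
          [stop]
            recv[Str] = send[Str]
              recv[Str] = send[Str]
                send[Int] = recv[Int]
                  dual(Z) = Z
          [ack]
            recv[Unit] = send[Unit]
              send[Unit] = recv[Unit]
                send[Bool] = recv[Bool]
                  dual(Z) = Z
          [ok]
            send[Unit] = recv[Unit]
              select{ack,stop} = offer{ack,stop}  (⊕→&)
                [ack]
                  recv[Bool] = send[Bool]
                    dual(Z) = Z
                [stop]
                  recv[Int] = send[Int]
                    dual(Z) = Z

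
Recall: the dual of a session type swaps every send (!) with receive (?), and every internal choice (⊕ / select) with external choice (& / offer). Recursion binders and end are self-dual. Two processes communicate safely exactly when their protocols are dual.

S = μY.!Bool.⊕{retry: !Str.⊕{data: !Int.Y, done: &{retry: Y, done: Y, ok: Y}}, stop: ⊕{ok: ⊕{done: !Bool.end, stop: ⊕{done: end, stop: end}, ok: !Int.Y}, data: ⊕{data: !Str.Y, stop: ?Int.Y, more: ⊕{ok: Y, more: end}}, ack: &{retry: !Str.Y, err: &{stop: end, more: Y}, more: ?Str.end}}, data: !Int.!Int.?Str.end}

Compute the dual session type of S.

μY.?Bool.&{retry: ?Str.&{data: ?Int.Y, done: ⊕{retry: Y, done: Y, ok: Y}}, stop: &{ok: &{done: ?Bool.end, stop: &{done: end, stop: end}, ok: ?Int.Y}, data: &{data: ?Str.Y, stop: !Int.Y, more: &{ok: Y, more: end}}, ack: ⊕{retry: ?Str.Y, err: ⊕{stop: end, more: Y}, more: !Str.end}}, data: ?Int.?Int.!Str.end}

μY = μY  (μ self-dual)
  !Bool = ?Bool
    ⊕{retry,stop,data} = &{retry,stop,data}  (internal→external)
      • retry:
        !Str = ?Str
          ⊕{data,done} = &{data,done}  (internal→external)
            • data:
              !Int = ?Int
                dual(Y) = Y
            • done:
              &{retry,done,ok} = ⊕{retry,done,ok}  (&→⊕)
                • retry:
                  dual(Y) = Y
                • done:
                  dual(Y) = Y
                • ok:
                  dual(Y) = Y
      • stop:
        ⊕{ok,data,ack} = &{ok,data,ack}  (internal→external)
          • ok:
            ⊕{done,stop,ok} = &{done,stop,ok}  (internal→external)
              • done:
                !Bool = ?Bool
                  dual(end) = end
              • stop:
                ⊕{done,stop} = &{done,stop}  (internal→external)
                  • done:
                    dual(end) = end
                  • stop:
                    dual(end) = end
              • ok:
                !Int = ?Int
                  dual(Y) = Y
          • data:
            ⊕{data,stop,more} = &{data,stop,more}  (internal→external)
              • data:
                !Str = ?Str
                  dual(Y) = Y
              • stop:
                ?Int = !Int
                  dual(Y) = Y
              • more:
                ⊕{ok,more} = &{ok,more}  (internal→external)
                  • ok:
                    dual(Y) = Y
                  • more:
                    dual(end) = end
          • ack:
            &{retry,err,more} = ⊕{retry,err,more}  (&→⊕)
              • retry:
                !Str = ?Str
                  dual(Y) = Y
              • err:
                &{stop,more} = ⊕{stop,more}  (&→⊕)
                  • stop:
                    dual(end) = end
                  • more:
                    dual(Y) = Y
              • more:
                ?Str = !Str
                  dual(end) = end
      • data:
        !Int = ?Int
          !Int = ?Int
            ?Str = !Str
              dual(end) = end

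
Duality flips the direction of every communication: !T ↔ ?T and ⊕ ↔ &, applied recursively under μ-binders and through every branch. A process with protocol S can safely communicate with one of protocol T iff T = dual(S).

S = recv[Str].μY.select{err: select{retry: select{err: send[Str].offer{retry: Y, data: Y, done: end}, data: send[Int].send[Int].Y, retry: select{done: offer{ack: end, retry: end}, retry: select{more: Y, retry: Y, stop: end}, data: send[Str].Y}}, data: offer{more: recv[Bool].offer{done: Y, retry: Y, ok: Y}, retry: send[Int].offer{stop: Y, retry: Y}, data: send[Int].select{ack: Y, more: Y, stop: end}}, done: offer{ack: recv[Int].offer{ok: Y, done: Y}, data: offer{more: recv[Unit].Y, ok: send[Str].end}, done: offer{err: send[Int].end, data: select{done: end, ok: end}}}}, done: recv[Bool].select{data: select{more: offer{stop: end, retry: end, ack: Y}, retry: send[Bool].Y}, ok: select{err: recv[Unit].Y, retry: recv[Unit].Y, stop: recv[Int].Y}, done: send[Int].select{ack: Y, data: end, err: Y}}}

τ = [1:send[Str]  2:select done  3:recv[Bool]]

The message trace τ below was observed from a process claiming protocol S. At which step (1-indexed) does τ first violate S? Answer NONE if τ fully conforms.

step 1: got send[Str], protocol expects recv[Str]  ✗

1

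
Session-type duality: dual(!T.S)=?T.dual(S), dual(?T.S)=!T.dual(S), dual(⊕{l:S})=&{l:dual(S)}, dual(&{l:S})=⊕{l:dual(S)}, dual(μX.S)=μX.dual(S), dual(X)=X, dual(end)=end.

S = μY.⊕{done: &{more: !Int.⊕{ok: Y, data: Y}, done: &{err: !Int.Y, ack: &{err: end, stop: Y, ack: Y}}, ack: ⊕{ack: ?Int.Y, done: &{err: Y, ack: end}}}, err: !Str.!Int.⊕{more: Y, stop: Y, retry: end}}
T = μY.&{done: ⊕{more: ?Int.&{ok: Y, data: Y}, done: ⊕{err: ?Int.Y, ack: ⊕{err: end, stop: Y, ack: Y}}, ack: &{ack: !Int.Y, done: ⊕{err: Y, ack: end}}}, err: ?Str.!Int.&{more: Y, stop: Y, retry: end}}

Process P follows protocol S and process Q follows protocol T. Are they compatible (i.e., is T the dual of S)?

μY ‖ μY  ok (μ self-dual)
  ⊕{done,err} ‖ &{done,err}  ok labels match
    [done]
      &{more,done,ack} ‖ ⊕{more,done,ack}  ok labels match
        [more]
          !Int ‖ ?Int  ok
            ⊕{ok,data} ‖ &{ok,data}  ok labels match
              [ok]
                Y ‖ Y  ok
              [data]
                Y ‖ Y  ok
        [done]
          &{err,ack} ‖ ⊕{err,ack}  ok labels match
            [err]
              !Int ‖ ?Int  ok
                Y ‖ Y  ok
            [ack]
              &{err,stop,ack} ‖ ⊕{err,stop,ack}  ok labels match
                [err]
                  end ‖ end  ok
                [stop]
                  Y ‖ Y  ok
                [ack]
                  Y ‖ Y  ok
        [ack]
          ⊕{ack,done} ‖ &{ack,done}  ok labels match
            [ack]
              ?Int ‖ !Int  ok
                Y ‖ Y  ok
            [done]
              &{err,ack} ‖ ⊕{err,ack}  ok labels match
                [err]
                  Y ‖ Y  ok
                [ack]
                  end ‖ end  ok
    [err]
      !Str ‖ ?Str  ok
        !Int ‖ !Int  ✗ same direction on both sides — not dual

NO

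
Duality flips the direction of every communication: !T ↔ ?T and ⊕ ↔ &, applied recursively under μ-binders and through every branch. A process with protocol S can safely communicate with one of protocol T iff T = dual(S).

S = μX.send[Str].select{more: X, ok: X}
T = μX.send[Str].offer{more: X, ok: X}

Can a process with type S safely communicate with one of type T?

μX | μX  match (binder kept)
  send[Str] | send[Str]  ✗ same direction on both sides — not dual

NO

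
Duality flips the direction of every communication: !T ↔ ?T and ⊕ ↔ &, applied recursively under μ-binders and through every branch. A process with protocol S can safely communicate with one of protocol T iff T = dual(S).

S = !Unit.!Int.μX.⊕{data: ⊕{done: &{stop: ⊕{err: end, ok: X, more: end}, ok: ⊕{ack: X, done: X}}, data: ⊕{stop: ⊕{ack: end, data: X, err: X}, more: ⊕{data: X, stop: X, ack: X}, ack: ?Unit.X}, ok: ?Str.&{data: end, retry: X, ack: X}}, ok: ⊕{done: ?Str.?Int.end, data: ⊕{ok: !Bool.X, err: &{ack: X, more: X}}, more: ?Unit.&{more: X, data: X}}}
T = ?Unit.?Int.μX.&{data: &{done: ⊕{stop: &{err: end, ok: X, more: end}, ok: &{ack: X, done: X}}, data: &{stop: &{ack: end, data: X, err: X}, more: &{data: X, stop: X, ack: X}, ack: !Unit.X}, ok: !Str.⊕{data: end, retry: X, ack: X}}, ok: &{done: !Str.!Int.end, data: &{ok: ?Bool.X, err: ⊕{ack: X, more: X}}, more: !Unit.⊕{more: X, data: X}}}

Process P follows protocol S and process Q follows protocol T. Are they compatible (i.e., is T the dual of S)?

YES

!Unit vs ?Unit  ✓
  !Int vs ?Int  ✓
    μX vs μX  ✓ (binder kept)
      ⊕{data,ok} vs &{data,ok}  ✓ same labels
        • data:
          ⊕{done,data,ok} vs &{done,data,ok}  ✓ same labels
            • done:
              &{stop,ok} vs ⊕{stop,ok}  ✓ same labels
                • stop:
                  ⊕{err,ok,more} vs &{err,ok,more}  ✓ same labels
                    • err:
                      end vs end  ✓
                    • ok:
                      X vs X  ✓
                    • more:
                      end vs end  ✓
                • ok:
                  ⊕{ack,done} vs &{ack,done}  ✓ same labels
                    • ack:
                      X vs X  ✓
                    • done:
                      X vs X  ✓
            • data:
              ⊕{stop,more,ack} vs &{stop,more,ack}  ✓ same labels
                • stop:
                  ⊕{ack,data,err} vs &{ack,data,err}  ✓ same labels
                    • ack:
                      end vs end  ✓
                    • data:
                      X vs X  ✓
                    • err:
                      X vs X  ✓
                • more:
                  ⊕{data,stop,ack} vs &{data,stop,ack}  ✓ same labels
                    • data:
                      X vs X  ✓
                    • stop:
                      X vs X  ✓
                    • ack:
                      X vs X  ✓
                • ack:
                  ?Unit vs !Unit  ✓
                    X vs X  ✓
            • ok:
              ?Str vs !Str  ✓
                &{data,retry,ack} vs ⊕{data,retry,ack}  ✓ same labels
                  • data:
                    end vs end  ✓
                  • retry:
                    X vs X  ✓
                  • ack:
                    X vs X  ✓
        • ok:
          ⊕{done,data,more} vs &{done,data,more}  ✓ same labels
            • done:
              ?Str vs !Str  ✓
                ?Int vs !Int  ✓
                  end vs end  ✓
            • data:
              ⊕{ok,err} vs &{ok,err}  ✓ same labels
                • ok:
                  !Bool vs ?Bool  ✓
                    X vs X  ✓
                • err:
                  &{ack,more} vs ⊕{ack,more}  ✓ same labels
                    • ack:
                      X vs X  ✓
                    • more:
                      X vs X  ✓
            • more:
              ?Unit vs !Unit  ✓
                &{more,data} vs ⊕{more,data}  ✓ same labels
                  • more:
                    X vs X  ✓
                  • data:
                    X vs X  ✓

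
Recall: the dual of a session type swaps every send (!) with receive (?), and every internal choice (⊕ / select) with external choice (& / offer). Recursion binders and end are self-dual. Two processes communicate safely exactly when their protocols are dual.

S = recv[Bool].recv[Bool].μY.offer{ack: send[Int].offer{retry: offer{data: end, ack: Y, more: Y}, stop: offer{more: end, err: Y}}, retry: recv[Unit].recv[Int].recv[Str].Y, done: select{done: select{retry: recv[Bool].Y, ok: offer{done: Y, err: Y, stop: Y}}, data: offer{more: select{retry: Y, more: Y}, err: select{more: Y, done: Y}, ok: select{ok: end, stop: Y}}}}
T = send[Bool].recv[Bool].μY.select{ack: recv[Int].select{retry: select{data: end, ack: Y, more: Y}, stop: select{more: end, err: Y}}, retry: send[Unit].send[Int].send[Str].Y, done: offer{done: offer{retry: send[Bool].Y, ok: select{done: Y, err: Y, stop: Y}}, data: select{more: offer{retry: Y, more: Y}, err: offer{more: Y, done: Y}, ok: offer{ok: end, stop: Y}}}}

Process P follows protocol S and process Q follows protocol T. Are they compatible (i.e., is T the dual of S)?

recv[Bool] vs send[Bool]  ✓
  recv[Bool] vs recv[Bool]  ✗ same direction on both sides — not dual

NO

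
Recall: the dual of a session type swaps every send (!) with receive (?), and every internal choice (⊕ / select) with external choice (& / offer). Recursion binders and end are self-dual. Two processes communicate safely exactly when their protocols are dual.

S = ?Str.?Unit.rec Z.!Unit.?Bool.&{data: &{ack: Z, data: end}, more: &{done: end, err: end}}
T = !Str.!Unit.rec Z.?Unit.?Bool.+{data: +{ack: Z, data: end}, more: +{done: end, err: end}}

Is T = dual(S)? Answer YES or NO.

?Str vs !Str  ✓
  ?Unit vs !Unit  ✓
    rec Z vs rec Z  ✓ (binder kept)
      !Unit vs ?Unit  ✓
        ?Bool vs ?Bool  ✗ same direction on both sides — not dual

NO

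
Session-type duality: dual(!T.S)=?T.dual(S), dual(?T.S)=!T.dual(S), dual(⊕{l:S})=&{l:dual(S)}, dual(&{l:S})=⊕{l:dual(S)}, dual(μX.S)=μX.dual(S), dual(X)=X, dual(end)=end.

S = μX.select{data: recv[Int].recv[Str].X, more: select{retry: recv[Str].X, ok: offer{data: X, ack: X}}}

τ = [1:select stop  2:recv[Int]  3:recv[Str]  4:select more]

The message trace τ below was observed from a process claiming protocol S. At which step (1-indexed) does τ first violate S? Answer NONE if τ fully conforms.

1

@1 got select stop, protocol expects select data or select more  ✗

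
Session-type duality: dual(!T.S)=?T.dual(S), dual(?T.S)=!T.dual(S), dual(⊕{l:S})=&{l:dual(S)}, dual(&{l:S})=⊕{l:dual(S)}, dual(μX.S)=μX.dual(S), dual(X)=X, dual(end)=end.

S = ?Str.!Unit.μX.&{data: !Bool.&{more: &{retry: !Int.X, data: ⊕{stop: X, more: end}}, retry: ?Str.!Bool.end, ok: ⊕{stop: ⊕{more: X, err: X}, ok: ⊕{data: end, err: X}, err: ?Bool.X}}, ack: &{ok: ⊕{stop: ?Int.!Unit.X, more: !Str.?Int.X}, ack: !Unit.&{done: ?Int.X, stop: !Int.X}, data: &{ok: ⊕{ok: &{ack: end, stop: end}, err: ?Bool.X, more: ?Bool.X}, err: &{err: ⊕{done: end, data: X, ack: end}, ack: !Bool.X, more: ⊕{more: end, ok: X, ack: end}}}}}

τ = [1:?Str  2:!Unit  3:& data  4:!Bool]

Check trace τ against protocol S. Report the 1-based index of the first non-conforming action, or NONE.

@1 ?Str  ✓  cont: !Unit.μX.…
@2 !Unit  ✓  cont: μX.…
@3 & data  ✓  cont: !Bool.&{more: &{retry: !Int.μX.…, data: ⊕{stop: μX.…, more: end}}, retry: ?Str.!Bool.end, ok: ⊕{stop: ⊕{more: μX.…, err: μX.…}, ok: ⊕{data: end, err: μX.…}, err: ?Bool.μX.…}}
@4 !Bool  ✓  cont: &{more: &{retry: !Int.μX.…, data: ⊕{stop: μX.…, more: end}}, retry: ?Str.!Bool.end, ok: ⊕{stop: ⊕{more: μX.…, err: μX.…}, ok: ⊕{data: end, err: μX.…}, err: ?Bool.μX.…}}
all 4 steps conform

NONE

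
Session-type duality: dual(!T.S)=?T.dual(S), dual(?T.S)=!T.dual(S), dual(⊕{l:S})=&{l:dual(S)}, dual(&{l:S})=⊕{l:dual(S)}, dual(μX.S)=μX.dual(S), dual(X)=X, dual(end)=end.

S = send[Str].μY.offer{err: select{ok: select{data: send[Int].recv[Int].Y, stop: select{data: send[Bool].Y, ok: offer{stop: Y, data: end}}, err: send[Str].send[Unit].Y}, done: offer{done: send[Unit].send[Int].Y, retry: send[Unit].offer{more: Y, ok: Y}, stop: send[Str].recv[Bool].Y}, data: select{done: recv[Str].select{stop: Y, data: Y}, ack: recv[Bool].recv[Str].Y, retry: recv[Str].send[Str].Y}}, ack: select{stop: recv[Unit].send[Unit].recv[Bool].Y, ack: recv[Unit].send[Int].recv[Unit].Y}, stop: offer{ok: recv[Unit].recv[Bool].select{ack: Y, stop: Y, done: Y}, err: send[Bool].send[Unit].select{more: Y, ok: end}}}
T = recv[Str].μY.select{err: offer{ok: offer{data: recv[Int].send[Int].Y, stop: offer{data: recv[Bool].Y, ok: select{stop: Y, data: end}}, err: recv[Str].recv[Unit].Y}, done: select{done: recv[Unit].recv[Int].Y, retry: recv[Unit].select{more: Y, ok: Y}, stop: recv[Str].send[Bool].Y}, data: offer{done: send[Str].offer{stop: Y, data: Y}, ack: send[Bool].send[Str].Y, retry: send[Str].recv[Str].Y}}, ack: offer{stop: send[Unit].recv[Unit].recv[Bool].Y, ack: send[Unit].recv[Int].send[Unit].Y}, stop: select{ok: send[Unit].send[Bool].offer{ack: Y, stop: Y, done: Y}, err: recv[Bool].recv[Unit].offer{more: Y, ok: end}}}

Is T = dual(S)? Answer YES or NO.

send[Str] vs recv[Str]  ok
  μY vs μY  ok (rec unchanged)
    offer{err,ack,stop} vs select{err,ack,stop}  ok label sets agree
      • err:
        select{ok,done,data} vs offer{ok,done,data}  ok label sets agree
          • ok:
            select{data,stop,err} vs offer{data,stop,err}  ok label sets agree
              • data:
                send[Int] vs recv[Int]  ok
                  recv[Int] vs send[Int]  ok
                    Y vs Y  ok
              • stop:
                select{data,ok} vs offer{data,ok}  ok label sets agree
                  • data:
                    send[Bool] vs recv[Bool]  ok
                      Y vs Y  ok
                  • ok:
                    offer{stop,data} vs select{stop,data}  ok label sets agree
                      • stop:
                        Y vs Y  ok
                      • data:
                        end vs end  ok
              • err:
                send[Str] vs recv[Str]  ok
                  send[Unit] vs recv[Unit]  ok
                    Y vs Y  ok
          • done:
            offer{done,retry,stop} vs select{done,retry,stop}  ok label sets agree
              • done:
                send[Unit] vs recv[Unit]  ok
                  send[Int] vs recv[Int]  ok
                    Y vs Y  ok
              • retry:
                send[Unit] vs recv[Unit]  ok
                  offer{more,ok} vs select{more,ok}  ok label sets agree
                    • more:
                      Y vs Y  ok
                    • ok:
                      Y vs Y  ok
              • stop:
                send[Str] vs recv[Str]  ok
                  recv[Bool] vs send[Bool]  ok
                    Y vs Y  ok
          • data:
            select{done,ack,retry} vs offer{done,ack,retry}  ok label sets agree
              • done:
                recv[Str] vs send[Str]  ok
                  select{stop,data} vs offer{stop,data}  ok label sets agree
                    • stop:
                      Y vs Y  ok
                    • data:
                      Y vs Y  ok
              • ack:
                recv[Bool] vs send[Bool]  ok
                  recv[Str] vs send[Str]  ok
                    Y vs Y  ok
              • retry:
                recv[Str] vs send[Str]  ok
                  send[Str] vs recv[Str]  ok
                    Y vs Y  ok
      • ack:
        select{stop,ack} vs offer{stop,ack}  ok label sets agree
          • stop:
            recv[Unit] vs send[Unit]  ok
              send[Unit] vs recv[Unit]  ok
                recv[Bool] vs recv[Bool]  ✗ same direction on both sides — not dual

NO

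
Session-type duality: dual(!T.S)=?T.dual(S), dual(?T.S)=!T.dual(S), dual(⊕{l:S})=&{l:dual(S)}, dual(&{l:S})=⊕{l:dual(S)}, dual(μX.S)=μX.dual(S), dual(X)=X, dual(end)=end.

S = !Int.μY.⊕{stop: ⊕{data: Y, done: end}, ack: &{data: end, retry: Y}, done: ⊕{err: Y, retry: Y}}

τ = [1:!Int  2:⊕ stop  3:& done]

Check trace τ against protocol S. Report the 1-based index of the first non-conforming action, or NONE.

3

[1] !Int  match  now at μY.…
[2] ⊕ stop  match  now at ⊕{data: μY.…, done: end}
[3] got & done, protocol expects ⊕ data or ⊕ done  ✗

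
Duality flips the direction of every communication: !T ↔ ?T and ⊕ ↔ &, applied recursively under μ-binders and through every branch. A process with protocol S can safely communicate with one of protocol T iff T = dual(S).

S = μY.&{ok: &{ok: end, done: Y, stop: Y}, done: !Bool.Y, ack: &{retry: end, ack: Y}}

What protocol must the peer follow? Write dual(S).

μY.⊕{ok: ⊕{ok: end, done: Y, stop: Y}, done: ?Bool.Y, ack: ⊕{retry: end, ack: Y}}

μY ↦ μY  (rec unchanged)
  &{ok,done,ack} ↦ ⊕{ok,done,ack}  (offer→select)
    [ok]
      &{ok,done,stop} ↦ ⊕{ok,done,stop}  (offer→select)
        [ok]
          dual(end) = end
        [done]
          dual(Y) = Y
        [stop]
          dual(Y) = Y
    [done]
      !Bool ↦ ?Bool
        dual(Y) = Y
    [ack]
      &{retry,ack} ↦ ⊕{retry,ack}  (offer→select)
        [retry]
          dual(end) = end
        [ack]
          dual(Y) = Y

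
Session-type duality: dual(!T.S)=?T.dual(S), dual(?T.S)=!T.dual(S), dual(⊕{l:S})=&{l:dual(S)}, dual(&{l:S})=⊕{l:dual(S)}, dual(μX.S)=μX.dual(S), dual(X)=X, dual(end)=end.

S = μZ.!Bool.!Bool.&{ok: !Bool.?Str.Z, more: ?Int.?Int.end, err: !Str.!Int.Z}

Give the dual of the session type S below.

μZ → μZ  (binder kept)
  !Bool → ?Bool
    !Bool → ?Bool
      &{ok,more,err} → ⊕{ok,more,err}  (external→internal)
        [ok]
          !Bool → ?Bool
            ?Str → !Str
              Z self-dual
        [more]
          ?Int → !Int
            ?Int → !Int
              end self-dual
        [err]
          !Str → ?Str
            !Int → ?Int
              Z self-dual

μZ.?Bool.?Bool.⊕{ok: ?Bool.!Str.Z, more: !Int.!Int.end, err: ?Str.?Int.Z}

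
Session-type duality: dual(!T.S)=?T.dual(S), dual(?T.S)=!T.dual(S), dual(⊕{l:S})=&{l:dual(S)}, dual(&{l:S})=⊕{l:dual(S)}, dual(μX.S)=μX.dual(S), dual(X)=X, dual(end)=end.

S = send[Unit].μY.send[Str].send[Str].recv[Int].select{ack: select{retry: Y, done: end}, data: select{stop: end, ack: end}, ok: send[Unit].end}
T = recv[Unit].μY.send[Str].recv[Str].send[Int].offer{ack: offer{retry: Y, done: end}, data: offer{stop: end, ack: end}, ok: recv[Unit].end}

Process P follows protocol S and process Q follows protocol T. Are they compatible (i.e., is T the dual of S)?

NO

send[Unit] | recv[Unit]  ok
  μY | μY  ok (rec unchanged)
    send[Str] | send[Str]  ✗ same direction on both sides — not dual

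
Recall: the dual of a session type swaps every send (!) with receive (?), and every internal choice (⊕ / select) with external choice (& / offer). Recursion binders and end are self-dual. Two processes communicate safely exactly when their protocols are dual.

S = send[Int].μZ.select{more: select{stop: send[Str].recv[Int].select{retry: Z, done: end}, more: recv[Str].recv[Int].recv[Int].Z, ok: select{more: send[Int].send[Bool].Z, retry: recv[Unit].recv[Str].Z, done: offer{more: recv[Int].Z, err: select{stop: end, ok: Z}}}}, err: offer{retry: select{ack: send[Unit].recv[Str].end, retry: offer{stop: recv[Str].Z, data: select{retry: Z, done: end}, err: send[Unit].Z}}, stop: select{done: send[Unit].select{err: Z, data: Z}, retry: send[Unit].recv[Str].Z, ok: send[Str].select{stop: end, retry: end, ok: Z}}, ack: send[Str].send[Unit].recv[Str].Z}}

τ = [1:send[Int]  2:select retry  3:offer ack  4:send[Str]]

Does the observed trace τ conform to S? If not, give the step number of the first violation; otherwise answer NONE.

2

[1] send[Int]  ✓  residual = μZ.…
[2] got select retry, protocol expects select more or select err  ✗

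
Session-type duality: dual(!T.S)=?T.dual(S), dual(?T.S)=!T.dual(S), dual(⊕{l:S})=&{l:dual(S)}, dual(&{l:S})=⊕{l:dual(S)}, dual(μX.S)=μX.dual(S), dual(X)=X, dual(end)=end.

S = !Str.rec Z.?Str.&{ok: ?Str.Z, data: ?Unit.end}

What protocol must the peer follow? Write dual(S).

!Str ↦ ?Str
  rec Z ↦ rec Z  (binder kept)
    ?Str ↦ !Str
      &{ok,data} ↦ +{ok,data}  (external→internal)
        [ok]
          ?Str ↦ !Str
            dual(Z) = Z
        [data]
          ?Unit ↦ !Unit
            dual(end) = end

?Str.rec Z.!Str.+{ok: !Str.Z, data: !Unit.end}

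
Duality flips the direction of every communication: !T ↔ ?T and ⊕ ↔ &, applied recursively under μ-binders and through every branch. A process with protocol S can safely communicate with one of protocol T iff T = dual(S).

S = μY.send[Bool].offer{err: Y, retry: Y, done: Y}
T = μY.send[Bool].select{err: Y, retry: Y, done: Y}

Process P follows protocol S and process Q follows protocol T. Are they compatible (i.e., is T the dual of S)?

μY vs μY  ok (binder kept)
  send[Bool] vs send[Bool]  ✗ same direction on both sides — not dual

NO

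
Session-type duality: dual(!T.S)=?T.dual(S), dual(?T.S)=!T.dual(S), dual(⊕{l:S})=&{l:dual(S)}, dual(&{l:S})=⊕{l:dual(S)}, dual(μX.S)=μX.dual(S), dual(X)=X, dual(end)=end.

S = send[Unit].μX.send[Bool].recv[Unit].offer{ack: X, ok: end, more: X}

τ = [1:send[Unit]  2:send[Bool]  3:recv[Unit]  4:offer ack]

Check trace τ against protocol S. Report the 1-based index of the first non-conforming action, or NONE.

NONE

step 1: send[Unit]  ✓  now at μX.…
step 2: send[Bool]  ✓  now at recv[Unit].offer{ack: μX.…, ok: end, more: μX.…}
step 3: recv[Unit]  ✓  now at offer{ack: μX.…, ok: end, more: μX.…}
step 4: offer ack  ✓  now at μX.…
all 4 steps conform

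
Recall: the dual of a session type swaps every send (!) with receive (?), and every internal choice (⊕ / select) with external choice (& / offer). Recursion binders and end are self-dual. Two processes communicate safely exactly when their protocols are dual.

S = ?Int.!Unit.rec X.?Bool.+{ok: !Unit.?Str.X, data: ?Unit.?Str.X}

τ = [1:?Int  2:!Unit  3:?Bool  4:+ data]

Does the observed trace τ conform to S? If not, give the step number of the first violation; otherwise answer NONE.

[1] ?Int  ✓  cont: !Unit.rec X.…
[2] !Unit  ✓  cont: rec X.…
[3] ?Bool  ✓  cont: +{ok: !Unit.?Str.rec X.…, data: ?Unit.?Str.rec X.…}
[4] + data  ✓  cont: ?Unit.?Str.rec X.…
trace exhausted — no violation

NONE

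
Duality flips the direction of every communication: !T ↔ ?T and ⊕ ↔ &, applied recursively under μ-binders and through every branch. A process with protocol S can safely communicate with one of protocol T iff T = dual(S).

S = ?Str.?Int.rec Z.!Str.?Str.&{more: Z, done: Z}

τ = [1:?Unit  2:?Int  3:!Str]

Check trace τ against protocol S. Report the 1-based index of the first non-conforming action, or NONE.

1

@1 got ?Unit, protocol expects ?Str  ✗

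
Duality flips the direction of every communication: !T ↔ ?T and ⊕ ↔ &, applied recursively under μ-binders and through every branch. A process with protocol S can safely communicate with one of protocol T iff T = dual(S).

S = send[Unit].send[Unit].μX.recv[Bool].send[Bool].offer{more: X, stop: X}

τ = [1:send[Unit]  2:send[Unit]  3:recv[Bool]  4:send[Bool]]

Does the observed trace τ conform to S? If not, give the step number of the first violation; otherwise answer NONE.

@1 send[Unit]  match  state: send[Unit].μX.…
@2 send[Unit]  match  state: μX.…
@3 recv[Bool]  match  state: send[Bool].offer{more: μX.…, stop: μX.…}
@4 send[Bool]  match  state: offer{more: μX.…, stop: μX.…}
τ conforms to S (length 4)

NONE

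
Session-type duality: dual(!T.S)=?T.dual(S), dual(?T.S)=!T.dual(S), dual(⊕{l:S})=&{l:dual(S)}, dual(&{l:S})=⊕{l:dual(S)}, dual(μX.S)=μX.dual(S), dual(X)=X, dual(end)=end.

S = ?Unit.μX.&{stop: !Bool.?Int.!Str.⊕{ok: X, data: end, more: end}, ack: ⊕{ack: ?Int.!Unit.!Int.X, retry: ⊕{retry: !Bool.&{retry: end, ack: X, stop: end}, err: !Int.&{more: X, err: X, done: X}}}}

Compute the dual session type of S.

!Unit.μX.⊕{stop: ?Bool.!Int.?Str.&{ok: X, data: end, more: end}, ack: &{ack: !Int.?Unit.?Int.X, retry: &{retry: ?Bool.⊕{retry: end, ack: X, stop: end}, err: ?Int.⊕{more: X, err: X, done: X}}}}

?Unit = !Unit
  μX = μX  (rec unchanged)
    &{stop,ack} = ⊕{stop,ack}  (&→⊕)
      • stop:
        !Bool = ?Bool
          ?Int = !Int
            !Str = ?Str
              ⊕{ok,data,more} = &{ok,data,more}  (⊕→&)
                • ok:
                  X self-dual
                • data:
                  end self-dual
                • more:
                  end self-dual
      • ack:
        ⊕{ack,retry} = &{ack,retry}  (⊕→&)
          • ack:
            ?Int = !Int
              !Unit = ?Unit
                !Int = ?Int
                  X self-dual
          • retry:
            ⊕{retry,err} = &{retry,err}  (⊕→&)
              • retry:
                !Bool = ?Bool
                  &{retry,ack,stop} = ⊕{retry,ack,stop}  (&→⊕)
                    • retry:
                      end self-dual
                    • ack:
                      X self-dual
                    • stop:
                      end self-dual
              • err:
                !Int = ?Int
                  &{more,err,done} = ⊕{more,err,done}  (&→⊕)
                    • more:
                      X self-dual
                    • err:
                      X self-dual
                    • done:
                      X self-dual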